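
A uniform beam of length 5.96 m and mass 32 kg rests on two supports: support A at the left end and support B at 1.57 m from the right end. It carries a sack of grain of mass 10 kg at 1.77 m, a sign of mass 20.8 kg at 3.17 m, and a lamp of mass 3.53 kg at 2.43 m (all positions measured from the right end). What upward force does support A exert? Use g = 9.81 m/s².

R_A ≈ 186 N

Taking torques about support B:
Beam weight: 32 × 9.81 = 313.9 N down at 2.98 m → arm 1.41 m, τ = 313.9 × 1.41 = 442.6 N·m counterclockwise.
Sack of grain: 10 × 9.81 = 98.1 N down at 1.77 m → arm 0.2 m, τ = 98.1 × 0.2 = 19.62 N·m counterclockwise.
Sign: 20.8 × 9.81 = 204 N down at 3.17 m → arm 1.6 m, τ = 204 × 1.6 = 326.4 N·m counterclockwise.
Lamp: 3.53 × 9.81 = 34.63 N down at 2.43 m → arm 0.86 m, τ = 34.63 × 0.86 = 29.78 N·m counterclockwise.
Net load moment about support B = 818.4 N·m counterclockwise.
Reaction R at support A is upward at 5.96 m, arm 4.39 m → moment R × 4.39 clockwise.
For rotational equilibrium, R × 4.39 = 818.4, so R = 186 N.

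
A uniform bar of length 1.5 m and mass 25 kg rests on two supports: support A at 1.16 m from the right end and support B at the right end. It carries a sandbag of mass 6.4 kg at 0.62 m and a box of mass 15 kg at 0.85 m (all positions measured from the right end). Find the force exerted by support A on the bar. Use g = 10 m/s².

R_A ≈ 306 N

Sum moments about support B (its reaction then has zero moment arm).
Beam weight: 25 × 10 = 250 N down at 0.75 m → arm 0.75 m, τ = 250 × 0.75 = 187.5 N·m counterclockwise.
Sandbag: 6.4 × 10 = 64 N down at 0.62 m → arm 0.62 m, τ = 64 × 0.62 = 39.68 N·m counterclockwise.
Box: 15 × 10 = 150 N down at 0.85 m → arm 0.85 m, τ = 150 × 0.85 = 127.5 N·m counterclockwise.
Net load moment about support B = 354.7 N·m counterclockwise.
Reaction R at support A is upward at 1.16 m, arm 1.16 m → moment R × 1.16 clockwise.
Balancing moments: R × 1.16 = 354.7, giving R = 306 N.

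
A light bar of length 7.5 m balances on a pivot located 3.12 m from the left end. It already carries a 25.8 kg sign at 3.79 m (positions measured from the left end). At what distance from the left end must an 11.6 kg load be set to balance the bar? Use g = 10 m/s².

x ≈ 1.63 m from the left end

About the pivot (at 3.12 m from the left end):
Sign: 25.8 × 10 = 258 N down at 3.79 m → arm 0.67 m, τ = 258 × 0.67 = 172.9 N·m clockwise.
Net moment of existing loads = 172.9 N·m clockwise.
The load weighs 11.6 × 10 = 116 N and must supply an equal counterclockwise moment, so its lever arm about the pivot is 172.9 / 116 = 1.49 m.
That puts it at 3.12 − 1.49 = 1.63 m from the left end.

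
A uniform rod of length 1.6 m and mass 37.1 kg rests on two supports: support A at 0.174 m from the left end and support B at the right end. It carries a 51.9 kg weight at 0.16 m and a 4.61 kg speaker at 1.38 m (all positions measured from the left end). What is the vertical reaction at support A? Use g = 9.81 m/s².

R_A ≈ 725 N

Taking torques about support B:
Beam weight: 37.1 × 9.81 = 364 N down at 0.8 m → arm 0.8 m, τ = 364 × 0.8 = 291.2 N·m counterclockwise.
Weight: 51.9 × 9.81 = 509.1 N down at 0.16 m → arm 1.44 m, τ = 509.1 × 1.44 = 733.1 N·m counterclockwise.
Speaker: 4.61 × 9.81 = 45.22 N down at 1.38 m → arm 0.22 m, τ = 45.22 × 0.22 = 9.948 N·m counterclockwise.
Net load moment about support B = 1034 N·m counterclockwise.
Reaction R at support A is upward at 0.174 m, arm 1.426 m → moment R × 1.426 clockwise.
Setting net torque to zero: R × 1.426 = 1034 → R = 725 N.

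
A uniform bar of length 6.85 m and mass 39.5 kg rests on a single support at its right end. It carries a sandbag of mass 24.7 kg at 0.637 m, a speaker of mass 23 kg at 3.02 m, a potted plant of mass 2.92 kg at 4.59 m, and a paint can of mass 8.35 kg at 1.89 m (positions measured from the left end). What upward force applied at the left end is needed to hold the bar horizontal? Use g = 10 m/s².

Taking torques about the right end:
Beam weight: 39.5 × 10 = 395 N down at 3.425 m → arm 3.425 m, τ = 395 × 3.425 = 1353 N·m counterclockwise.
Sandbag: 24.7 × 10 = 247 N down at 0.637 m → arm 6.213 m, τ = 247 × 6.213 = 1535 N·m counterclockwise.
Speaker: 23 × 10 = 230 N down at 3.02 m → arm 3.83 m, τ = 230 × 3.83 = 880.9 N·m counterclockwise.
Potted plant: 2.92 × 10 = 29.2 N down at 4.59 m → arm 2.26 m, τ = 29.2 × 2.26 = 65.99 N·m counterclockwise.
Paint can: 8.35 × 10 = 83.5 N down at 1.89 m → arm 4.96 m, τ = 83.5 × 4.96 = 414.2 N·m counterclockwise.
Net moment of the loads = 4249 N·m counterclockwise.
The upward force F acts at the left end, arm 6.85 m, giving F × 6.85 clockwise.
For rotational equilibrium, F × 6.85 = 4249, so F = 4249 / 6.85 = 620 N.

F ≈ 620 N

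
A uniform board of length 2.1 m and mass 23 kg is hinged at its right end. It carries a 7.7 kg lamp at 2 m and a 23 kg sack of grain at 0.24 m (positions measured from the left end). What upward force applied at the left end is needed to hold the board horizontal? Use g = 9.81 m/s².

F ≈ 316 N

Sum moments about the right end (the unknown pivot reaction has zero arm there).
Beam weight: 23 × 9.81 = 225.6 N down at 1.05 m → arm 1.05 m, τ = 225.6 × 1.05 = 236.9 N·m counterclockwise.
Lamp: 7.7 × 9.81 = 75.54 N down at 2 m → arm 0.1 m, τ = 75.54 × 0.1 = 7.554 N·m counterclockwise.
Sack of grain: 23 × 9.81 = 225.6 N down at 0.24 m → arm 1.86 m, τ = 225.6 × 1.86 = 419.6 N·m counterclockwise.
Net moment of the loads = 664.1 N·m counterclockwise.
The upward force F acts at the left end, arm 2.1 m, giving F × 2.1 clockwise.
For rotational equilibrium, F × 2.1 = 664.1, so F = 664.1 / 2.1 = 316 N.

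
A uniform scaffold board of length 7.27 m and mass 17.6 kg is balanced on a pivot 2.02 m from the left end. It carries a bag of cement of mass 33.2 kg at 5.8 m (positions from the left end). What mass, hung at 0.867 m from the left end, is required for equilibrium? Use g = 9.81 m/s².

Choose the pivot (at 2.02 m from the left end) as the axis so the support reaction has zero arm there.
Beam weight: 17.6 × 9.81 = 172.7 N down at 3.635 m → arm 1.615 m, τ = 172.7 × 1.615 = 278.9 N·m clockwise.
Bag of cement: 33.2 × 9.81 = 325.7 N down at 5.8 m → arm 3.78 m, τ = 325.7 × 3.78 = 1231 N·m clockwise.
Net moment of known loads = 1510 N·m clockwise.
An unknown mass m at 0.867 m has arm 1.153 m; its moment is m·g·1.153 counterclockwise.
Στ = 0 ⇒ m × 9.81 × 1.153 = 1510 ⇒ m = 1510 / (9.81 × 1.153) = 133 kg.

m ≈ 133 kg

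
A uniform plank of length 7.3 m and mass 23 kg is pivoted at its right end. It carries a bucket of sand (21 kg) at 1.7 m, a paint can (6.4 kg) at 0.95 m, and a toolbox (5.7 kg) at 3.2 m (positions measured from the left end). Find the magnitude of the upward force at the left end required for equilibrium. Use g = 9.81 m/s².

Take moments about the right end.
Beam weight: 23 × 9.81 = 225.6 N down at 3.65 m → arm 3.65 m, τ = 225.6 × 3.65 = 823.4 N·m counterclockwise.
Bucket of sand: 21 × 9.81 = 206 N down at 1.7 m → arm 5.6 m, τ = 206 × 5.6 = 1154 N·m counterclockwise.
Paint can: 6.4 × 9.81 = 62.78 N down at 0.95 m → arm 6.35 m, τ = 62.78 × 6.35 = 398.7 N·m counterclockwise.
Toolbox: 5.7 × 9.81 = 55.92 N down at 3.2 m → arm 4.1 m, τ = 55.92 × 4.1 = 229.3 N·m counterclockwise.
Net moment of the loads = 2605 N·m counterclockwise.
The upward force F acts at the left end, arm 7.3 m, giving F × 7.3 clockwise.
Setting net torque to zero: F × 7.3 = 2605 → F = 2605 / 7.3 = 357 N.

F ≈ 357 N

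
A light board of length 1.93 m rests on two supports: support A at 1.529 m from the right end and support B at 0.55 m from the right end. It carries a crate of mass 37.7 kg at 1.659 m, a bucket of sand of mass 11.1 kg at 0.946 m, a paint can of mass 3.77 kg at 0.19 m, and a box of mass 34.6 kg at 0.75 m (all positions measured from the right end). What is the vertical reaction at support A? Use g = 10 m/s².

R_A ≈ 529 N

Take moments about support B.
Crate: 37.7 × 10 = 377 N down at 1.659 m → arm 1.109 m, τ = 377 × 1.109 = 418.1 N·m counterclockwise.
Bucket of sand: 11.1 × 10 = 111 N down at 0.946 m → arm 0.396 m, τ = 111 × 0.396 = 43.96 N·m counterclockwise.
Paint can: 3.77 × 10 = 37.7 N down at 0.19 m → arm 0.36 m, τ = 37.7 × 0.36 = 13.57 N·m clockwise.
Box: 34.6 × 10 = 346 N down at 0.75 m → arm 0.2 m, τ = 346 × 0.2 = 69.2 N·m counterclockwise.
Net load moment about support B = 517.7 N·m counterclockwise.
Reaction R at support A is upward at 1.529 m, arm 0.979 m → moment R × 0.979 clockwise.
Setting net torque to zero: R × 0.979 = 517.7 → R = 529 N.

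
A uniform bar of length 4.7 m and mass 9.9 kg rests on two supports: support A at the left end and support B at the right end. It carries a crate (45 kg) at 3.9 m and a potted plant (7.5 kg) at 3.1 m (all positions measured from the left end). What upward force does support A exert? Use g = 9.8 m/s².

Taking torques about support B:
Beam weight: 9.9 × 9.8 = 97.02 N down at 2.35 m → arm 2.35 m, τ = 97.02 × 2.35 = 228 N·m counterclockwise.
Crate: 45 × 9.8 = 441 N down at 3.9 m → arm 0.8 m, τ = 441 × 0.8 = 352.8 N·m counterclockwise.
Potted plant: 7.5 × 9.8 = 73.5 N down at 3.1 m → arm 1.6 m, τ = 73.5 × 1.6 = 117.6 N·m counterclockwise.
Net load moment about support B = 698.4 N·m counterclockwise.
Reaction R at support A is upward at 0 m, arm 4.7 m → moment R × 4.7 clockwise.
Στ = 0 ⇒ R × 4.7 = 698.4 ⇒ R = 149 N.

R_A ≈ 149 N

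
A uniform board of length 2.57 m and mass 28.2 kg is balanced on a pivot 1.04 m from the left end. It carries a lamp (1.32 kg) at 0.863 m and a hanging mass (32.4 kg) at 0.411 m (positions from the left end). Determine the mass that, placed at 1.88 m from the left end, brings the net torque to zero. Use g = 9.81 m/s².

m ≈ 16.3 kg

Taking torques about the pivot (at 1.04 m from the left end):
Beam weight: 28.2 × 9.81 = 276.6 N down at 1.285 m → arm 0.245 m, τ = 276.6 × 0.245 = 67.77 N·m clockwise.
Lamp: 1.32 × 9.81 = 12.95 N down at 0.863 m → arm 0.177 m, τ = 12.95 × 0.177 = 2.292 N·m counterclockwise.
Hanging mass: 32.4 × 9.81 = 317.8 N down at 0.411 m → arm 0.629 m, τ = 317.8 × 0.629 = 199.9 N·m counterclockwise.
Net moment of known loads = 134.4 N·m counterclockwise.
An unknown mass m at 1.88 m has arm 0.84 m; its moment is m·g·0.84 clockwise.
Setting net torque to zero: m × 9.81 × 0.84 = 134.4 → m = 134.4 / (9.81 × 0.84) = 16.3 kg.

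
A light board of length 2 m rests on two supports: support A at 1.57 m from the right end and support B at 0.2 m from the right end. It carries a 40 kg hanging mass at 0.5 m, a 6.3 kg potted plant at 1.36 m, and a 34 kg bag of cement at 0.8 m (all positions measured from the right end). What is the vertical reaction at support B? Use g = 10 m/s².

Taking torques about support A:
Hanging mass: 40 × 10 = 400 N down at 0.5 m → arm 1.07 m, τ = 400 × 1.07 = 428 N·m clockwise.
Potted plant: 6.3 × 10 = 63 N down at 1.36 m → arm 0.21 m, τ = 63 × 0.21 = 13.23 N·m clockwise.
Bag of cement: 34 × 10 = 340 N down at 0.8 m → arm 0.77 m, τ = 340 × 0.77 = 261.8 N·m clockwise.
Net load moment about support A = 703 N·m clockwise.
Reaction R at support B is upward at 0.2 m, arm 1.37 m → moment R × 1.37 counterclockwise.
For rotational equilibrium, R × 1.37 = 703, so R = 513 N.

R_B ≈ 513 N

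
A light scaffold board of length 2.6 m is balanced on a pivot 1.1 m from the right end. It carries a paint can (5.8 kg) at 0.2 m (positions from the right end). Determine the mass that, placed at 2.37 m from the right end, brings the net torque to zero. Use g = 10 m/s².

m ≈ 4.11 kg

Take moments about the pivot (at 1.1 m from the right end).
Paint can: 5.8 × 10 = 58 N down at 0.2 m → arm 0.9 m, τ = 58 × 0.9 = 52.2 N·m clockwise.
Net moment of known loads = 52.2 N·m clockwise.
An unknown mass m at 2.37 m has arm 1.27 m; its moment is m·g·1.27 counterclockwise.
Balancing moments: m × 10 × 1.27 = 52.2, giving m = 52.2 / (10 × 1.27) = 4.11 kg.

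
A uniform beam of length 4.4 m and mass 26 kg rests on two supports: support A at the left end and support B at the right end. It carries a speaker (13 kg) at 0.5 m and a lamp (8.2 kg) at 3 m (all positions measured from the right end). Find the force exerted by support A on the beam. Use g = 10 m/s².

About support B:
Beam weight: 26 × 10 = 260 N down at 2.2 m → arm 2.2 m, τ = 260 × 2.2 = 572 N·m counterclockwise.
Speaker: 13 × 10 = 130 N down at 0.5 m → arm 0.5 m, τ = 130 × 0.5 = 65 N·m counterclockwise.
Lamp: 8.2 × 10 = 82 N down at 3 m → arm 3 m, τ = 82 × 3 = 246 N·m counterclockwise.
Net load moment about support B = 883 N·m counterclockwise.
Reaction R at support A is upward at 4.4 m, arm 4.4 m → moment R × 4.4 clockwise.
Setting net torque to zero: R × 4.4 = 883 → R = 201 N.

R_A ≈ 201 N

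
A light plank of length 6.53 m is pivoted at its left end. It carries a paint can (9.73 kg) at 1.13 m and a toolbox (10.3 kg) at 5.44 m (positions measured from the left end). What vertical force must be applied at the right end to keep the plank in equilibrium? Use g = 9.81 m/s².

About the left end:
Paint can: 9.73 × 9.81 = 95.45 N down at 1.13 m → arm 1.13 m, τ = 95.45 × 1.13 = 107.9 N·m clockwise.
Toolbox: 10.3 × 9.81 = 101 N down at 5.44 m → arm 5.44 m, τ = 101 × 5.44 = 549.4 N·m clockwise.
Net moment of the loads = 657.3 N·m clockwise.
The upward force F acts at the right end, arm 6.53 m, giving F × 6.53 counterclockwise.
Στ = 0 ⇒ F × 6.53 = 657.3 ⇒ F = 657.3 / 6.53 = 101 N.

F ≈ 101 N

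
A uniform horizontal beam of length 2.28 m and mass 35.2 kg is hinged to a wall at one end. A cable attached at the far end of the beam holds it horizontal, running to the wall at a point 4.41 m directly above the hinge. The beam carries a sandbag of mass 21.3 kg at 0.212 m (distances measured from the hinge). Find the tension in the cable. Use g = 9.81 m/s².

T ≈ 216 N

Choose the hinge as the axis so the unknown hinge reaction has zero arm there.
Beam weight: 35.2 × 9.81 = 345.3 N down at 1.14 m → arm 1.14 m, τ = 345.3 × 1.14 = 393.6 N·m clockwise.
Sandbag: 21.3 × 9.81 = 209 N down at 0.212 m → arm 0.212 m, τ = 209 × 0.212 = 44.31 N·m clockwise.
Total clockwise load moment = 437.9 N·m.
The cable tension T acts at 2.28 m; only its component perpendicular to the beam, T sinθ, produces torque. sinθ = h/√(h²+d²) = 4.41/√(4.41²+2.28²) = 0.8883.
For rotational equilibrium, T × 2.28 × 0.8883 = 437.9, so T = 437.9 / 2.025 = 216 N.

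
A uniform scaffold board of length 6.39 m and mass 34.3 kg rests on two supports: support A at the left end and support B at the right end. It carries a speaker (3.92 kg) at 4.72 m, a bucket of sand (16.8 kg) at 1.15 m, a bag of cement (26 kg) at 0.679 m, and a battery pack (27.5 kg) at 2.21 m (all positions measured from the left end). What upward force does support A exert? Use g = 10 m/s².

R_A ≈ 732 N

Sum moments about support B (its reaction then has zero moment arm).
Beam weight: 34.3 × 10 = 343 N down at 3.195 m → arm 3.195 m, τ = 343 × 3.195 = 1096 N·m counterclockwise.
Speaker: 3.92 × 10 = 39.2 N down at 4.72 m → arm 1.67 m, τ = 39.2 × 1.67 = 65.46 N·m counterclockwise.
Bucket of sand: 16.8 × 10 = 168 N down at 1.15 m → arm 5.24 m, τ = 168 × 5.24 = 880.3 N·m counterclockwise.
Bag of cement: 26 × 10 = 260 N down at 0.679 m → arm 5.711 m, τ = 260 × 5.711 = 1485 N·m counterclockwise.
Battery pack: 27.5 × 10 = 275 N down at 2.21 m → arm 4.18 m, τ = 275 × 4.18 = 1150 N·m counterclockwise.
Net load moment about support B = 4677 N·m counterclockwise.
Reaction R at support A is upward at 0 m, arm 6.39 m → moment R × 6.39 clockwise.
Balancing moments: R × 6.39 = 4677, giving R = 732 N.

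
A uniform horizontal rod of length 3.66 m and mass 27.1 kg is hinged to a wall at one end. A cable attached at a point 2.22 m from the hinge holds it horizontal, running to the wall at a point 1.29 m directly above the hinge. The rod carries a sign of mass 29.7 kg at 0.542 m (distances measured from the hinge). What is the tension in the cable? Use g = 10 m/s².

T ≈ 589 N

Taking torques about the hinge:
Beam weight: 27.1 × 10 = 271 N down at 1.83 m → arm 1.83 m, τ = 271 × 1.83 = 495.9 N·m clockwise.
Sign: 29.7 × 10 = 297 N down at 0.542 m → arm 0.542 m, τ = 297 × 0.542 = 161 N·m clockwise.
Total clockwise load moment = 656.9 N·m.
The cable tension T acts at 2.22 m; only its component perpendicular to the rod, T sinθ, produces torque. sinθ = h/√(h²+d²) = 1.29/√(1.29²+2.22²) = 0.5024.
Balancing moments: T × 2.22 × 0.5024 = 656.9, giving T = 656.9 / 1.115 = 589 N.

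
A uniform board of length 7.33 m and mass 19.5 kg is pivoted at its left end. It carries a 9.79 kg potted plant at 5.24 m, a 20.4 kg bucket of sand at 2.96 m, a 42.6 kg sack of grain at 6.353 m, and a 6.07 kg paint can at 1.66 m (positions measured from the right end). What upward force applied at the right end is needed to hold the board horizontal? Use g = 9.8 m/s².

Sum moments about the left end (the unknown pivot reaction has zero arm there).
Beam weight: 19.5 × 9.8 = 191.1 N down at 3.665 m → arm 3.665 m, τ = 191.1 × 3.665 = 700.4 N·m clockwise.
Potted plant: 9.79 × 9.8 = 95.94 N down at 5.24 m → arm 2.09 m, τ = 95.94 × 2.09 = 200.5 N·m clockwise.
Bucket of sand: 20.4 × 9.8 = 199.9 N down at 2.96 m → arm 4.37 m, τ = 199.9 × 4.37 = 873.6 N·m clockwise.
Sack of grain: 42.6 × 9.8 = 417.5 N down at 6.353 m → arm 0.977 m, τ = 417.5 × 0.977 = 407.9 N·m clockwise.
Paint can: 6.07 × 9.8 = 59.49 N down at 1.66 m → arm 5.67 m, τ = 59.49 × 5.67 = 337.3 N·m clockwise.
Net moment of the loads = 2520 N·m clockwise.
The upward force F acts at the right end, arm 7.33 m, giving F × 7.33 counterclockwise.
Setting net torque to zero: F × 7.33 = 2520 → F = 2520 / 7.33 = 344 N.

F ≈ 344 N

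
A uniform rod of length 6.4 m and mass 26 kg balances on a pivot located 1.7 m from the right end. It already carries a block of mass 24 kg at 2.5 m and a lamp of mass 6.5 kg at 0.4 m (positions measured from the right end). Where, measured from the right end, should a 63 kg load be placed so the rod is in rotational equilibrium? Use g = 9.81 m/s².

x ≈ 0.91 m from the right end

Choose the pivot (at 1.7 m from the right end) as the axis so the support reaction has zero arm there.
Beam weight: 26 × 9.81 = 255.1 N down at 3.2 m → arm 1.5 m, τ = 255.1 × 1.5 = 382.6 N·m counterclockwise.
Block: 24 × 9.81 = 235.4 N down at 2.5 m → arm 0.8 m, τ = 235.4 × 0.8 = 188.3 N·m counterclockwise.
Lamp: 6.5 × 9.81 = 63.77 N down at 0.4 m → arm 1.3 m, τ = 63.77 × 1.3 = 82.9 N·m clockwise.
Net moment of existing loads = 488 N·m counterclockwise.
The load weighs 63 × 9.81 = 618 N and must supply an equal clockwise moment, so its lever arm about the pivot is 488 / 618 = 0.79 m.
That puts it at 1.7 − 0.79 = 0.91 m from the right end.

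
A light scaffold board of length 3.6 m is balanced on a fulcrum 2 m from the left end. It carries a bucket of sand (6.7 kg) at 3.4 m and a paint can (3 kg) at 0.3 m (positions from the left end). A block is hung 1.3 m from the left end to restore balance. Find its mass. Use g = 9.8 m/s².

m ≈ 6.11 kg

Taking torques about the fulcrum (at 2 m from the left end):
Bucket of sand: 6.7 × 9.8 = 65.66 N down at 3.4 m → arm 1.4 m, τ = 65.66 × 1.4 = 91.92 N·m clockwise.
Paint can: 3 × 9.8 = 29.4 N down at 0.3 m → arm 1.7 m, τ = 29.4 × 1.7 = 49.98 N·m counterclockwise.
Net moment of known loads = 41.94 N·m clockwise.
An unknown mass m at 1.3 m has arm 0.7 m; its moment is m·g·0.7 counterclockwise.
For rotational equilibrium, m × 9.8 × 0.7 = 41.94, so m = 41.94 / (9.8 × 0.7) = 6.11 kg.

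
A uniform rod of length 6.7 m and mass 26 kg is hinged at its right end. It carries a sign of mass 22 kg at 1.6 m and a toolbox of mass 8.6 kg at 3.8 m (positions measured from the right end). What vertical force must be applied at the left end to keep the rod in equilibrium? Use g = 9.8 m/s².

Choose the right end as the axis so the unknown pivot reaction has zero arm there.
Beam weight: 26 × 9.8 = 254.8 N down at 3.35 m → arm 3.35 m, τ = 254.8 × 3.35 = 853.6 N·m counterclockwise.
Sign: 22 × 9.8 = 215.6 N down at 1.6 m → arm 1.6 m, τ = 215.6 × 1.6 = 345 N·m counterclockwise.
Toolbox: 8.6 × 9.8 = 84.28 N down at 3.8 m → arm 3.8 m, τ = 84.28 × 3.8 = 320.3 N·m counterclockwise.
Net moment of the loads = 1519 N·m counterclockwise.
The upward force F acts at the left end, arm 6.7 m, giving F × 6.7 clockwise.
Balancing moments: F × 6.7 = 1519, giving F = 1519 / 6.7 = 227 N.

F ≈ 227 N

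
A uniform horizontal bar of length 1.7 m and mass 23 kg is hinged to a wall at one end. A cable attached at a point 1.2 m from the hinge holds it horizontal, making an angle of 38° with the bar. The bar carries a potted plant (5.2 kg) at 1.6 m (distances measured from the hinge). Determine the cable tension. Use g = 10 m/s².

T ≈ 377 N

Take moments about the hinge.
Beam weight: 23 × 10 = 230 N down at 0.85 m → arm 0.85 m, τ = 230 × 0.85 = 195.5 N·m clockwise.
Potted plant: 5.2 × 10 = 52 N down at 1.6 m → arm 1.6 m, τ = 52 × 1.6 = 83.2 N·m clockwise.
Total clockwise load moment = 278.7 N·m.
The cable tension T acts at 1.2 m; only its component perpendicular to the bar, T sinθ, produces torque. sin 38° = 0.6157.
Στ = 0 ⇒ T × 1.2 × 0.6157 = 278.7 ⇒ T = 278.7 / 0.7388 = 377 N.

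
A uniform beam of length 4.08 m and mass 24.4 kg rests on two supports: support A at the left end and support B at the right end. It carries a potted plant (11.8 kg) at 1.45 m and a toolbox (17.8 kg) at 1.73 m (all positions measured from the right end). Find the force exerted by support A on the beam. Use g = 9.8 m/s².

R_A ≈ 235 N

Choose support B as the axis so its reaction then has zero moment arm.
Beam weight: 24.4 × 9.8 = 239.1 N down at 2.04 m → arm 2.04 m, τ = 239.1 × 2.04 = 487.8 N·m counterclockwise.
Potted plant: 11.8 × 9.8 = 115.6 N down at 1.45 m → arm 1.45 m, τ = 115.6 × 1.45 = 167.6 N·m counterclockwise.
Toolbox: 17.8 × 9.8 = 174.4 N down at 1.73 m → arm 1.73 m, τ = 174.4 × 1.73 = 301.7 N·m counterclockwise.
Net load moment about support B = 957.1 N·m counterclockwise.
Reaction R at support A is upward at 4.08 m, arm 4.08 m → moment R × 4.08 clockwise.
Balancing moments: R × 4.08 = 957.1, giving R = 235 N.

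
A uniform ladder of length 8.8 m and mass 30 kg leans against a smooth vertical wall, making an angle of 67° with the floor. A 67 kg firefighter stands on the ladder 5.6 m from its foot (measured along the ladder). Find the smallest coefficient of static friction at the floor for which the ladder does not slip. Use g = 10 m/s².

Taking torques about the foot of the ladder:
Ladder weight 30×10 = 300 N acts at 4.4 m along the ladder; its horizontal arm is 4.4·cos67° = 1.719 m → τ = 515.7 N·m clockwise.
Firefighter: 67×10 = 670 N at 5.6 m → arm 2.188 m → τ = 1466 N·m clockwise.
Wall normal N acts horizontally at the top; its moment arm is the height L sinθ = 8.8·sin67° = 8.1 m, counterclockwise.
Setting net torque to zero: N × 8.1 = 1982 → N = 244.7 N.
ΣFx = 0 ⇒ f = N_wall = 244.7 N. ΣFy = 0 ⇒ N_floor = 970 N.
μ_min = f / N_floor = 244.7 / 970 = 0.252.

μ_min ≈ 0.252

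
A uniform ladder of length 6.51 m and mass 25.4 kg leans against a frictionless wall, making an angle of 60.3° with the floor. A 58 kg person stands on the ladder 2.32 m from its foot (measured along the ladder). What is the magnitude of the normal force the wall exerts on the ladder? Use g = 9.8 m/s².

Choose the foot of the ladder as the axis so the floor normal and friction both act there and drop out.
Ladder weight 25.4×9.8 = 248.9 N acts at 3.255 m along the ladder; its horizontal arm is 3.255·cos60.3° = 1.613 m → τ = 401.5 N·m clockwise.
Person: 58×9.8 = 568.4 N at 2.32 m → arm 1.149 m → τ = 653.1 N·m clockwise.
Wall normal N acts horizontally at the top; its moment arm is the height L sinθ = 6.51·sin60.3° = 5.655 m, counterclockwise.
Στ = 0 ⇒ N × 5.655 = 1055 ⇒ N = 187 N.

N_wall ≈ 187 N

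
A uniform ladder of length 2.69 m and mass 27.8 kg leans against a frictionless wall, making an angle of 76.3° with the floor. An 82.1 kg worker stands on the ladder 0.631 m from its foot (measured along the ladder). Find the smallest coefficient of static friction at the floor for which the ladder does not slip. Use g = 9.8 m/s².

μ_min ≈ 0.0736

Sum moments about the foot of the ladder (the floor normal and friction both act there and drop out).
Ladder weight 27.8×9.8 = 272.4 N acts at 1.345 m along the ladder; its horizontal arm is 1.345·cos76.3° = 0.3185 m → τ = 86.76 N·m clockwise.
Worker: 82.1×9.8 = 804.6 N at 0.631 m → arm 0.1494 m → τ = 120.2 N·m clockwise.
Wall normal N acts horizontally at the top; its moment arm is the height L sinθ = 2.69·sin76.3° = 2.613 m, counterclockwise.
For rotational equilibrium, N × 2.613 = 207, so N = 79.22 N.
ΣFx = 0 ⇒ f = N_wall = 79.22 N. ΣFy = 0 ⇒ N_floor = 1077 N.
μ_min = f / N_floor = 79.22 / 1077 = 0.0736.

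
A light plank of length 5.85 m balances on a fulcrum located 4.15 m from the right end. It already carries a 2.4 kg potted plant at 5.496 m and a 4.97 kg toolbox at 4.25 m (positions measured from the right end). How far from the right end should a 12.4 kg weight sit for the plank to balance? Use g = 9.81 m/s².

Sum moments about the fulcrum (at 4.15 m from the right end) (the support reaction has zero arm there).
Potted plant: 2.4 × 9.81 = 23.54 N down at 5.496 m → arm 1.346 m, τ = 23.54 × 1.346 = 31.68 N·m counterclockwise.
Toolbox: 4.97 × 9.81 = 48.76 N down at 4.25 m → arm 0.1 m, τ = 48.76 × 0.1 = 4.876 N·m counterclockwise.
Net moment of existing loads = 36.56 N·m counterclockwise.
The weight weighs 12.4 × 9.81 = 121.6 N and must supply an equal clockwise moment, so its lever arm about the fulcrum is 36.56 / 121.6 = 0.301 m.
That puts it at 4.15 − 0.301 = 3.85 m from the right end.

x ≈ 3.85 m from the right end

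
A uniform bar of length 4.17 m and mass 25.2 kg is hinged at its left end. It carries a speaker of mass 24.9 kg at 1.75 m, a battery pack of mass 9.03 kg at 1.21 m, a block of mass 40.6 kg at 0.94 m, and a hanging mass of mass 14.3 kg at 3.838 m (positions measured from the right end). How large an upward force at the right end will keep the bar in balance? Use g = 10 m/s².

Choose the left end as the axis so the unknown pivot reaction has zero arm there.
Beam weight: 25.2 × 10 = 252 N down at 2.085 m → arm 2.085 m, τ = 252 × 2.085 = 525.4 N·m clockwise.
Speaker: 24.9 × 10 = 249 N down at 1.75 m → arm 2.42 m, τ = 249 × 2.42 = 602.6 N·m clockwise.
Battery pack: 9.03 × 10 = 90.3 N down at 1.21 m → arm 2.96 m, τ = 90.3 × 2.96 = 267.3 N·m clockwise.
Block: 40.6 × 10 = 406 N down at 0.94 m → arm 3.23 m, τ = 406 × 3.23 = 1311 N·m clockwise.
Hanging mass: 14.3 × 10 = 143 N down at 3.838 m → arm 0.332 m, τ = 143 × 0.332 = 47.48 N·m clockwise.
Net moment of the loads = 2754 N·m clockwise.
The upward force F acts at the right end, arm 4.17 m, giving F × 4.17 counterclockwise.
For rotational equilibrium, F × 4.17 = 2754, so F = 2754 / 4.17 = 660 N.

F ≈ 660 N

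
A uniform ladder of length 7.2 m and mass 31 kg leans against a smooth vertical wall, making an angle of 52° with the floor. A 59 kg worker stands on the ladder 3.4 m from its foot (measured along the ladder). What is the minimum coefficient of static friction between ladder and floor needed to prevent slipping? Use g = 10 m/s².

About the foot of the ladder:
Ladder weight 31×10 = 310 N acts at 3.6 m along the ladder; its horizontal arm is 3.6·cos52° = 2.216 m → τ = 687 N·m clockwise.
Worker: 59×10 = 590 N at 3.4 m → arm 2.093 m → τ = 1235 N·m clockwise.
Wall normal N acts horizontally at the top; its moment arm is the height L sinθ = 7.2·sin52° = 5.674 m, counterclockwise.
For rotational equilibrium, N × 5.674 = 1922, so N = 338.7 N.
ΣFx = 0 ⇒ f = N_wall = 338.7 N. ΣFy = 0 ⇒ N_floor = 900 N.
μ_min = f / N_floor = 338.7 / 900 = 0.376.

μ_min ≈ 0.376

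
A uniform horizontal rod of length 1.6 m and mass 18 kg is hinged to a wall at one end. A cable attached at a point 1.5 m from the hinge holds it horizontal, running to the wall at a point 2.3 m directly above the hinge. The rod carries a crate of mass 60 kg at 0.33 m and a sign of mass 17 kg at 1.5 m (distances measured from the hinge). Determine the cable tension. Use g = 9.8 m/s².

About the hinge:
Beam weight: 18 × 9.8 = 176.4 N down at 0.8 m → arm 0.8 m, τ = 176.4 × 0.8 = 141.1 N·m clockwise.
Crate: 60 × 9.8 = 588 N down at 0.33 m → arm 0.33 m, τ = 588 × 0.33 = 194 N·m clockwise.
Sign: 17 × 9.8 = 166.6 N down at 1.5 m → arm 1.5 m, τ = 166.6 × 1.5 = 249.9 N·m clockwise.
Total clockwise load moment = 585 N·m.
The cable tension T acts at 1.5 m; only its component perpendicular to the rod, T sinθ, produces torque. sinθ = h/√(h²+d²) = 2.3/√(2.3²+1.5²) = 0.8376.
Balancing moments: T × 1.5 × 0.8376 = 585, giving T = 585 / 1.256 = 466 N.

T ≈ 466 N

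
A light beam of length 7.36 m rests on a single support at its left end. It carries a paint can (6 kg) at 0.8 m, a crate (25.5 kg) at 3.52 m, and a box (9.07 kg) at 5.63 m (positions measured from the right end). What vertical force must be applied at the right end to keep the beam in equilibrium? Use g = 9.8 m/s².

F ≈ 204 N

Sum moments about the left end (the unknown pivot reaction has zero arm there).
Paint can: 6 × 9.8 = 58.8 N down at 0.8 m → arm 6.56 m, τ = 58.8 × 6.56 = 385.7 N·m clockwise.
Crate: 25.5 × 9.8 = 249.9 N down at 3.52 m → arm 3.84 m, τ = 249.9 × 3.84 = 959.6 N·m clockwise.
Box: 9.07 × 9.8 = 88.89 N down at 5.63 m → arm 1.73 m, τ = 88.89 × 1.73 = 153.8 N·m clockwise.
Net moment of the loads = 1499 N·m clockwise.
The upward force F acts at the right end, arm 7.36 m, giving F × 7.36 counterclockwise.
Balancing moments: F × 7.36 = 1499, giving F = 1499 / 7.36 = 204 N.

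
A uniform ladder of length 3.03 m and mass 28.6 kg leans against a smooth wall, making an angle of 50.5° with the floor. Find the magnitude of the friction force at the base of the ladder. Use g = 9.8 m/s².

Taking torques about the foot of the ladder:
Ladder weight 28.6×9.8 = 280.3 N acts at 1.515 m along the ladder; its horizontal arm is 1.515·cos50.5° = 0.9637 m → τ = 270.1 N·m clockwise.
Wall normal N acts horizontally at the top; its moment arm is the height L sinθ = 3.03·sin50.5° = 2.338 m, counterclockwise.
Στ = 0 ⇒ N × 2.338 = 270.1 ⇒ N = 116 N.
ΣFx = 0: friction at the foot balances the wall's push, so f = N_wall = 116 N.

f ≈ 116 N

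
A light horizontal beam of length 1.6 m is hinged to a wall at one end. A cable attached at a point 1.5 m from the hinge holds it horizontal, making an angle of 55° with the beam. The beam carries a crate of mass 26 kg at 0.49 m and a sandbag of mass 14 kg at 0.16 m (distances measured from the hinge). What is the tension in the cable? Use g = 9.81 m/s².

T ≈ 120 N

About the hinge:
Crate: 26 × 9.81 = 255.1 N down at 0.49 m → arm 0.49 m, τ = 255.1 × 0.49 = 125 N·m clockwise.
Sandbag: 14 × 9.81 = 137.3 N down at 0.16 m → arm 0.16 m, τ = 137.3 × 0.16 = 21.97 N·m clockwise.
Total clockwise load moment = 147 N·m.
The cable tension T acts at 1.5 m; only its component perpendicular to the beam, T sinθ, produces torque. sin 55° = 0.8192.
For rotational equilibrium, T × 1.5 × 0.8192 = 147, so T = 147 / 1.229 = 120 N.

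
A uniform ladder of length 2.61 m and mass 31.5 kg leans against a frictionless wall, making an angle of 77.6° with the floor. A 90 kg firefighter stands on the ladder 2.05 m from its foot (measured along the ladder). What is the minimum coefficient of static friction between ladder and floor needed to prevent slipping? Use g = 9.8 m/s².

μ_min ≈ 0.156

Choose the foot of the ladder as the axis so the floor normal and friction both act there and drop out.
Ladder weight 31.5×9.8 = 308.7 N acts at 1.305 m along the ladder; its horizontal arm is 1.305·cos77.6° = 0.2802 m → τ = 86.5 N·m clockwise.
Firefighter: 90×9.8 = 882 N at 2.05 m → arm 0.4402 m → τ = 388.3 N·m clockwise.
Wall normal N acts horizontally at the top; its moment arm is the height L sinθ = 2.61·sin77.6° = 2.549 m, counterclockwise.
Setting net torque to zero: N × 2.549 = 474.8 → N = 186.3 N.
ΣFx = 0 ⇒ f = N_wall = 186.3 N. ΣFy = 0 ⇒ N_floor = 1191 N.
μ_min = f / N_floor = 186.3 / 1191 = 0.156.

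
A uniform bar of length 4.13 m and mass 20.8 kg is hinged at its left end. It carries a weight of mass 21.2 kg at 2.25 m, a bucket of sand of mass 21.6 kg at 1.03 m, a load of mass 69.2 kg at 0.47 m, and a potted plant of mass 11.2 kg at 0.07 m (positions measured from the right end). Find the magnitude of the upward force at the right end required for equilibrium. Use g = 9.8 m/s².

F ≈ 1060 N

About the left end:
Beam weight: 20.8 × 9.8 = 203.8 N down at 2.065 m → arm 2.065 m, τ = 203.8 × 2.065 = 420.8 N·m clockwise.
Weight: 21.2 × 9.8 = 207.8 N down at 2.25 m → arm 1.88 m, τ = 207.8 × 1.88 = 390.7 N·m clockwise.
Bucket of sand: 21.6 × 9.8 = 211.7 N down at 1.03 m → arm 3.1 m, τ = 211.7 × 3.1 = 656.3 N·m clockwise.
Load: 69.2 × 9.8 = 678.2 N down at 0.47 m → arm 3.66 m, τ = 678.2 × 3.66 = 2482 N·m clockwise.
Potted plant: 11.2 × 9.8 = 109.8 N down at 0.07 m → arm 4.06 m, τ = 109.8 × 4.06 = 445.8 N·m clockwise.
Net moment of the loads = 4396 N·m clockwise.
The upward force F acts at the right end, arm 4.13 m, giving F × 4.13 counterclockwise.
Setting net torque to zero: F × 4.13 = 4396 → F = 4396 / 4.13 = 1060 N.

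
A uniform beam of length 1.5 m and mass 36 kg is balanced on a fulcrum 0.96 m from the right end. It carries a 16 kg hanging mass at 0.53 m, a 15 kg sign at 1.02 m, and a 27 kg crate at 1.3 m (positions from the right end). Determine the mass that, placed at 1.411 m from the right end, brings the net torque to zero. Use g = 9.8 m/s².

m ≈ 9.67 kg

Choose the fulcrum (at 0.96 m from the right end) as the axis so the support reaction has zero arm there.
Beam weight: 36 × 9.8 = 352.8 N down at 0.75 m → arm 0.21 m, τ = 352.8 × 0.21 = 74.09 N·m clockwise.
Hanging mass: 16 × 9.8 = 156.8 N down at 0.53 m → arm 0.43 m, τ = 156.8 × 0.43 = 67.42 N·m clockwise.
Sign: 15 × 9.8 = 147 N down at 1.02 m → arm 0.06 m, τ = 147 × 0.06 = 8.82 N·m counterclockwise.
Crate: 27 × 9.8 = 264.6 N down at 1.3 m → arm 0.34 m, τ = 264.6 × 0.34 = 89.96 N·m counterclockwise.
Net moment of known loads = 42.73 N·m clockwise.
An unknown mass m at 1.411 m has arm 0.451 m; its moment is m·g·0.451 counterclockwise.
Balancing moments: m × 9.8 × 0.451 = 42.73, giving m = 42.73 / (9.8 × 0.451) = 9.67 kg.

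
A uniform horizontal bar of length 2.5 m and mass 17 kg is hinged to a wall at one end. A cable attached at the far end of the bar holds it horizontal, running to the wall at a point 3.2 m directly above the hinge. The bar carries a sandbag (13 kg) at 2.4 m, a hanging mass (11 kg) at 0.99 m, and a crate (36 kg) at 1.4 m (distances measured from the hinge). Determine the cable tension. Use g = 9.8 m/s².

Taking torques about the hinge:
Beam weight: 17 × 9.8 = 166.6 N down at 1.25 m → arm 1.25 m, τ = 166.6 × 1.25 = 208.2 N·m clockwise.
Sandbag: 13 × 9.8 = 127.4 N down at 2.4 m → arm 2.4 m, τ = 127.4 × 2.4 = 305.8 N·m clockwise.
Hanging mass: 11 × 9.8 = 107.8 N down at 0.99 m → arm 0.99 m, τ = 107.8 × 0.99 = 106.7 N·m clockwise.
Crate: 36 × 9.8 = 352.8 N down at 1.4 m → arm 1.4 m, τ = 352.8 × 1.4 = 493.9 N·m clockwise.
Total clockwise load moment = 1115 N·m.
The cable tension T acts at 2.5 m; only its component perpendicular to the bar, T sinθ, produces torque. sinθ = h/√(h²+d²) = 3.2/√(3.2²+2.5²) = 0.788.
Setting net torque to zero: T × 2.5 × 0.788 = 1115 → T = 1115 / 1.97 = 566 N.

T ≈ 566 N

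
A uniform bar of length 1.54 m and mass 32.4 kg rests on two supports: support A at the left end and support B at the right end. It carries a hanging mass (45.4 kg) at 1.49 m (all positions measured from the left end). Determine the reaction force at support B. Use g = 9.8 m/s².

R_B ≈ 589 N

Sum moments about support A (its reaction then has zero moment arm).
Beam weight: 32.4 × 9.8 = 317.5 N down at 0.77 m → arm 0.77 m, τ = 317.5 × 0.77 = 244.5 N·m clockwise.
Hanging mass: 45.4 × 9.8 = 444.9 N down at 1.49 m → arm 1.49 m, τ = 444.9 × 1.49 = 662.9 N·m clockwise.
Net load moment about support A = 907.4 N·m clockwise.
Reaction R at support B is upward at 1.54 m, arm 1.54 m → moment R × 1.54 counterclockwise.
Στ = 0 ⇒ R × 1.54 = 907.4 ⇒ R = 589 N.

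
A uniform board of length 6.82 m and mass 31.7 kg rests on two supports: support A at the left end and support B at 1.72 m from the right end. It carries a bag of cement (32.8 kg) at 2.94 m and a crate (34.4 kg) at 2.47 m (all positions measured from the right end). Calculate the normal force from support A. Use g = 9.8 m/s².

R_A ≈ 229 N

About support B:
Beam weight: 31.7 × 9.8 = 310.7 N down at 3.41 m → arm 1.69 m, τ = 310.7 × 1.69 = 525.1 N·m counterclockwise.
Bag of cement: 32.8 × 9.8 = 321.4 N down at 2.94 m → arm 1.22 m, τ = 321.4 × 1.22 = 392.1 N·m counterclockwise.
Crate: 34.4 × 9.8 = 337.1 N down at 2.47 m → arm 0.75 m, τ = 337.1 × 0.75 = 252.8 N·m counterclockwise.
Net load moment about support B = 1170 N·m counterclockwise.
Reaction R at support A is upward at 6.82 m, arm 5.1 m → moment R × 5.1 clockwise.
Στ = 0 ⇒ R × 5.1 = 1170 ⇒ R = 229 N.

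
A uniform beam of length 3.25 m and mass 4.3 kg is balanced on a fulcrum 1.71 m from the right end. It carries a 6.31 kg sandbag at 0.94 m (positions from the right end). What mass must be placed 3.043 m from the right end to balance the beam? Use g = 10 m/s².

Take moments about the fulcrum (at 1.71 m from the right end).
Beam weight: 4.3 × 10 = 43 N down at 1.625 m → arm 0.085 m, τ = 43 × 0.085 = 3.655 N·m clockwise.
Sandbag: 6.31 × 10 = 63.1 N down at 0.94 m → arm 0.77 m, τ = 63.1 × 0.77 = 48.59 N·m clockwise.
Net moment of known loads = 52.25 N·m clockwise.
An unknown mass m at 3.043 m has arm 1.333 m; its moment is m·g·1.333 counterclockwise.
Balancing moments: m × 10 × 1.333 = 52.25, giving m = 52.25 / (10 × 1.333) = 3.92 kg.

m ≈ 3.92 kg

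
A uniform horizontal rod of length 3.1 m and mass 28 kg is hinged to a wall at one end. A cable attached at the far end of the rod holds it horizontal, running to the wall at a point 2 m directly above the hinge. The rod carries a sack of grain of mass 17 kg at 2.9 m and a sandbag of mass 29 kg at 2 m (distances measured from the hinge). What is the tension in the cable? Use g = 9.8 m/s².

Sum moments about the hinge (the unknown hinge reaction has zero arm there).
Beam weight: 28 × 9.8 = 274.4 N down at 1.55 m → arm 1.55 m, τ = 274.4 × 1.55 = 425.3 N·m clockwise.
Sack of grain: 17 × 9.8 = 166.6 N down at 2.9 m → arm 2.9 m, τ = 166.6 × 2.9 = 483.1 N·m clockwise.
Sandbag: 29 × 9.8 = 284.2 N down at 2 m → arm 2 m, τ = 284.2 × 2 = 568.4 N·m clockwise.
Total clockwise load moment = 1477 N·m.
The cable tension T acts at 3.1 m; only its component perpendicular to the rod, T sinθ, produces torque. sinθ = h/√(h²+d²) = 2/√(2²+3.1²) = 0.5421.
For rotational equilibrium, T × 3.1 × 0.5421 = 1477, so T = 1477 / 1.681 = 879 N.

T ≈ 879 N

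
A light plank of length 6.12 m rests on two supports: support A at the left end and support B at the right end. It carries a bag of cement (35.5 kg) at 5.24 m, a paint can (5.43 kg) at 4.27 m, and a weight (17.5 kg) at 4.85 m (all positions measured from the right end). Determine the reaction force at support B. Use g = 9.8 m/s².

R_B ≈ 102 N

Choose support A as the axis so its reaction then has zero moment arm.
Bag of cement: 35.5 × 9.8 = 347.9 N down at 5.24 m → arm 0.88 m, τ = 347.9 × 0.88 = 306.2 N·m clockwise.
Paint can: 5.43 × 9.8 = 53.21 N down at 4.27 m → arm 1.85 m, τ = 53.21 × 1.85 = 98.44 N·m clockwise.
Weight: 17.5 × 9.8 = 171.5 N down at 4.85 m → arm 1.27 m, τ = 171.5 × 1.27 = 217.8 N·m clockwise.
Net load moment about support A = 622.4 N·m clockwise.
Reaction R at support B is upward at 0 m, arm 6.12 m → moment R × 6.12 counterclockwise.
Στ = 0 ⇒ R × 6.12 = 622.4 ⇒ R = 102 N.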